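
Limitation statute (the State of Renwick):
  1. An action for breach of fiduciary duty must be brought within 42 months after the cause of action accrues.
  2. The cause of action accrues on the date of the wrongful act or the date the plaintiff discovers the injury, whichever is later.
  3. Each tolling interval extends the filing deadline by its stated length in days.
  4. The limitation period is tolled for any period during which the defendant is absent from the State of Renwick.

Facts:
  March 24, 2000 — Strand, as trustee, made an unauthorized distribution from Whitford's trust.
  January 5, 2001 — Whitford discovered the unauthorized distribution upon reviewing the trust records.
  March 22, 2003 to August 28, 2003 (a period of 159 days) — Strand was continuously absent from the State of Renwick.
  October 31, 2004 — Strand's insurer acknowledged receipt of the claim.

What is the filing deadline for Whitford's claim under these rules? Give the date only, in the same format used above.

December 11, 2004

The claim accrued on January 5, 2001 — the later of the March 24, 2000 act and the January 5, 2001 discovery.
Adding the 42 months base period to January 5, 2001 gives a deadline of July 5, 2004, before any tolling.
Because the defendant's absence from the jurisdiction ran from March 22, 2003 to August 28, 2003, the deadline is extended by 159 days to December 11, 2004.
None of the other events listed affects the running of the period under the stated rules.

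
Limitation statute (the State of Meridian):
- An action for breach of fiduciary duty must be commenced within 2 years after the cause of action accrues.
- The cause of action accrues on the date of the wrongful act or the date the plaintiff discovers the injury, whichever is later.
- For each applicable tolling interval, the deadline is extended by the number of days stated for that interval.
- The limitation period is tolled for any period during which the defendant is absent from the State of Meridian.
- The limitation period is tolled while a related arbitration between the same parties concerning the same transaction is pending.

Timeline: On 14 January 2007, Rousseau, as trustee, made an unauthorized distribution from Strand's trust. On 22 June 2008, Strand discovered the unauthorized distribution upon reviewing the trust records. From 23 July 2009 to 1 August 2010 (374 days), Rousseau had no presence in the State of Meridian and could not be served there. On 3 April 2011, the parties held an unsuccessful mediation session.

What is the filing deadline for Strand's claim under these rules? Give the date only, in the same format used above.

Because discovery on 22 June 2008 post-dates the 14 January 2007 act, accrual under the later-of rule falls on 22 June 2008.
Adding the 2 years base period to 22 June 2008 gives a deadline of 22 June 2010, before any tolling.
Because the defendant's absence from the jurisdiction ran from 23 July 2009 to 1 August 2010, the deadline is extended by 374 days to 1 July 2011.
None of the other events listed affects the running of the period under the stated rules.

1 July 2011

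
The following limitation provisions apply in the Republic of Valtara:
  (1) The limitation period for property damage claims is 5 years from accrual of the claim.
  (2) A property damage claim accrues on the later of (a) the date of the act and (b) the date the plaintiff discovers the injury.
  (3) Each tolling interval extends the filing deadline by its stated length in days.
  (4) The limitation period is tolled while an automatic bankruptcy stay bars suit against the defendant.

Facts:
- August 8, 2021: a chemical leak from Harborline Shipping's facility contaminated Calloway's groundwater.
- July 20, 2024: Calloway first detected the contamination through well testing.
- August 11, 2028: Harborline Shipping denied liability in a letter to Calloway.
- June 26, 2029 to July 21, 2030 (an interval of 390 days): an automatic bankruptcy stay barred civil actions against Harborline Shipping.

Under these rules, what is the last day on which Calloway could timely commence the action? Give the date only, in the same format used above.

Because discovery on July 20, 2024 post-dates the August 8, 2021 act, accrual under the later-of rule falls on July 20, 2024.
5 years from July 20, 2024 is July 20, 2029.
Because the automatic bankruptcy stay ran from June 26, 2029 to July 21, 2030, the deadline is extended by 390 days to August 14, 2030.
None of the other events listed affects the running of the period under the stated rules.

August 14, 2030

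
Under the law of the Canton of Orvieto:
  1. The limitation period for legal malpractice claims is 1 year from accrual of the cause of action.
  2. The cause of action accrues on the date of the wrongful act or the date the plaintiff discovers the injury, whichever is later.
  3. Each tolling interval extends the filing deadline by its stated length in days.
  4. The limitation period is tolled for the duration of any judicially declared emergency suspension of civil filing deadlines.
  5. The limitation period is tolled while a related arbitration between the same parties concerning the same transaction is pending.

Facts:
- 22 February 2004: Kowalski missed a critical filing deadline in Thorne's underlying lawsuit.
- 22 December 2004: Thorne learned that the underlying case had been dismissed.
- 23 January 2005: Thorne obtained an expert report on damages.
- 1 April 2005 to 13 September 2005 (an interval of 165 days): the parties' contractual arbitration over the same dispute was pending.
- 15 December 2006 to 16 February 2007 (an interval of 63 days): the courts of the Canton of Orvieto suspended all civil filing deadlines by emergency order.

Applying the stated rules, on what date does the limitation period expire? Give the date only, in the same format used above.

Because discovery on 22 December 2004 post-dates the 22 February 2004 act, accrual under the later-of rule falls on 22 December 2004.
The untolled deadline — 1 year after 22 December 2004 — is 22 December 2005.
Because the pending related arbitration ran from 1 April 2005 to 13 September 2005, the deadline is extended by 165 days to 5 June 2006.
By the time the emergency suspension of filing deadlines began on 15 December 2006, the limitation period had already expired on 5 June 2006; that interval cannot revive it.
The other events in the timeline have no effect on the limitation period under the stated rules.

5 June 2006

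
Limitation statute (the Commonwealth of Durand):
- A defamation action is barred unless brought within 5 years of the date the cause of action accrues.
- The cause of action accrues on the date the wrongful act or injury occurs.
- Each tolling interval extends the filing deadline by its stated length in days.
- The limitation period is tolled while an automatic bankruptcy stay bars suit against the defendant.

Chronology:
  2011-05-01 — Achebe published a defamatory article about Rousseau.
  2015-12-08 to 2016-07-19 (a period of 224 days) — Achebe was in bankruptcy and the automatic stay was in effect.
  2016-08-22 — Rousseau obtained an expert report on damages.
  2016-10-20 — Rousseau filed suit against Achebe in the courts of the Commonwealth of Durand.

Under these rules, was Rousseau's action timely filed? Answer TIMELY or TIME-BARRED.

The claim accrued on 2011-05-01, when the wrongful act occurred.
The untolled deadline — 5 years after 2011-05-01 — is 2016-05-01.
The period was tolled for 224 days by the automatic bankruptcy stay (2015-12-08 to 2016-07-19), pushing the deadline to 2016-12-11.
The other events in the timeline have no effect on the limitation period under the stated rules.
Filing on 2016-10-20 beat the 2016-12-11 deadline — the action is timely.

TIMELY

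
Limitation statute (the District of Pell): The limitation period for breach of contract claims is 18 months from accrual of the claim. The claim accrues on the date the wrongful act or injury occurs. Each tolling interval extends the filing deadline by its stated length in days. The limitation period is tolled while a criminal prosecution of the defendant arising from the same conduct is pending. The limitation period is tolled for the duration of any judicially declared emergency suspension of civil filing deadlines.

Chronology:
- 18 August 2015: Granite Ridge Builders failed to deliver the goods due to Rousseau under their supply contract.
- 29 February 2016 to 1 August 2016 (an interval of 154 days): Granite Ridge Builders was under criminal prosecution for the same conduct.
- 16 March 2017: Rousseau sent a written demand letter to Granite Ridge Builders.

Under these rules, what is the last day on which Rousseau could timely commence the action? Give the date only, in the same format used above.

The limitation period began to run on 18 August 2015.
Adding the 18 months base period to 18 August 2015 gives a deadline of 18 February 2017, before any tolling.
Because the pending criminal prosecution ran from 29 February 2016 to 1 August 2016, the deadline is extended by 154 days to 22 July 2017.
The other events in the timeline have no effect on the limitation period under the stated rules.

22 July 2017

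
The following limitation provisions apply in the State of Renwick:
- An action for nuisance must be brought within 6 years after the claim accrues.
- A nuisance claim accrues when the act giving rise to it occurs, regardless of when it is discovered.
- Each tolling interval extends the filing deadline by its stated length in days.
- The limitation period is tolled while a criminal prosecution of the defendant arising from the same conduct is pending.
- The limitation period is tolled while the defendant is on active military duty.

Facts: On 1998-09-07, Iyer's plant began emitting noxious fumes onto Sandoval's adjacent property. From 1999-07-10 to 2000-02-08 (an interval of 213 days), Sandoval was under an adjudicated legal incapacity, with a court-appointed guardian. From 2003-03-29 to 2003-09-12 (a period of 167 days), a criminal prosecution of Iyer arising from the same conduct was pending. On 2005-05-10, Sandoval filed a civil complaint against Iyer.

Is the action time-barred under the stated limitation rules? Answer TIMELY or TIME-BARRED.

The limitation period began to run on 1998-09-07.
The untolled deadline — 6 years after 1998-09-07 — is 2004-09-07.
The period was tolled for 167 days by the pending criminal prosecution (2003-03-29 to 2003-09-12), pushing the deadline to 2005-02-21.
No stated provision tolls the period for the plaintiff's incapacity, so the interval from 1999-07-10 to 2000-02-08 has no effect on the deadline.
Sandoval filed on 2005-05-10, after the 2005-02-21 deadline, so the action is time-barred.

TIME-BARRED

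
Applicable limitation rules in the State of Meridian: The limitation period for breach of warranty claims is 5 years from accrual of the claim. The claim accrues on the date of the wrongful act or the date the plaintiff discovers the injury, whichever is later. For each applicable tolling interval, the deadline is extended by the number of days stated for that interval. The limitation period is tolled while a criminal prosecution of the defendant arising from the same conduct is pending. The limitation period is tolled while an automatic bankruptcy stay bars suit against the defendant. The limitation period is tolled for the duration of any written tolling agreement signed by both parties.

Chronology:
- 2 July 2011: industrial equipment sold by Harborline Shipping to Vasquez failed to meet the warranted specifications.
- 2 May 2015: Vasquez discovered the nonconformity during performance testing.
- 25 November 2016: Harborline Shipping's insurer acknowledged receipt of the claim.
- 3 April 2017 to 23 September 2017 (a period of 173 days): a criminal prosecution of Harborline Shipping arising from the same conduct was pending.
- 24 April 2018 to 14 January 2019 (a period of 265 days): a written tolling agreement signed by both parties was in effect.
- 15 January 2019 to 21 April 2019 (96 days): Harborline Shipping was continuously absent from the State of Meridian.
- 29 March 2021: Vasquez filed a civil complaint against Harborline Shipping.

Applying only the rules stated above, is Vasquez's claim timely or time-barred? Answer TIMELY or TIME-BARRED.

TIMELY

The claim accrued on 2 May 2015 — the later of the 2 July 2011 act and the 2 May 2015 discovery.
The untolled deadline — 5 years after 2 May 2015 — is 2 May 2020.
The period was tolled for 173 days by the pending criminal prosecution (3 April 2017 to 23 September 2017), pushing the deadline to 22 October 2020.
Because the written tolling agreement ran from 24 April 2018 to 14 January 2019, the deadline is extended by 265 days to 14 July 2021.
Although the defendant's absence ran from 15 January 2019 to 21 April 2019, the stated rules do not make that a tolling event, so it is disregarded.
Nothing else in the chronology tolls or restarts the period.
Filing on 29 March 2021 beat the 14 July 2021 deadline — the action is timely.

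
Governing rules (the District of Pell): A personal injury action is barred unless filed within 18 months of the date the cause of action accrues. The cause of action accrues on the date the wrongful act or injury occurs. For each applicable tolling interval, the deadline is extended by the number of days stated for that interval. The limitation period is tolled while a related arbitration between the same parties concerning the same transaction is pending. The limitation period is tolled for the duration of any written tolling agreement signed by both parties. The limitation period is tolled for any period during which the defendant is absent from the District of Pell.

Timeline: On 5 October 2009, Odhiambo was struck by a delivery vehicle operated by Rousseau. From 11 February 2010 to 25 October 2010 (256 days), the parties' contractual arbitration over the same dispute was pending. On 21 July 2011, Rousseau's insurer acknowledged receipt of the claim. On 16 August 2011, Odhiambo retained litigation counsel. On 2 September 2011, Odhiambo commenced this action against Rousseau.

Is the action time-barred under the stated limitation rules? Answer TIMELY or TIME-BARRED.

The limitation period began to run on 5 October 2009.
The untolled deadline — 18 months after 5 October 2009 — is 5 April 2011.
Because the pending related arbitration ran from 11 February 2010 to 25 October 2010, the deadline is extended by 256 days to 17 December 2011.
The other events in the timeline have no effect on the limitation period under the stated rules.
The 2 September 2011 filing precedes the 17 December 2011 deadline; the claim is timely.

TIMELY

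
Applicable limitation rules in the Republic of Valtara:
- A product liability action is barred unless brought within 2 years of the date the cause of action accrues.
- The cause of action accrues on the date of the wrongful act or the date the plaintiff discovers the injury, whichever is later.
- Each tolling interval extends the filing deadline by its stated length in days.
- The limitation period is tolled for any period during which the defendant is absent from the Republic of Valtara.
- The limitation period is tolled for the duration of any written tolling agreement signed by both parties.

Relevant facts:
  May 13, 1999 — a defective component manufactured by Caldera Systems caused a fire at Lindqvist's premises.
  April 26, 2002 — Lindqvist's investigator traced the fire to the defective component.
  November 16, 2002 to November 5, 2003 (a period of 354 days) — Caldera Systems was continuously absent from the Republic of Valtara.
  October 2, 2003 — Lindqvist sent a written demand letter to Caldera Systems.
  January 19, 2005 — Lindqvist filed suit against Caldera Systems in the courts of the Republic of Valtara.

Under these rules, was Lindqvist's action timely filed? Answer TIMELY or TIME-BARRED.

Because discovery on April 26, 2002 post-dates the May 13, 1999 act, accrual under the later-of rule falls on April 26, 2002.
2 years from April 26, 2002 is April 26, 2004.
Because the defendant's absence from the jurisdiction ran from November 16, 2002 to November 5, 2003, the deadline is extended by 354 days to April 15, 2005.
The other events in the timeline have no effect on the limitation period under the stated rules.
Lindqvist filed on January 19, 2005, before the April 15, 2005 deadline, so the action is timely.

TIMELY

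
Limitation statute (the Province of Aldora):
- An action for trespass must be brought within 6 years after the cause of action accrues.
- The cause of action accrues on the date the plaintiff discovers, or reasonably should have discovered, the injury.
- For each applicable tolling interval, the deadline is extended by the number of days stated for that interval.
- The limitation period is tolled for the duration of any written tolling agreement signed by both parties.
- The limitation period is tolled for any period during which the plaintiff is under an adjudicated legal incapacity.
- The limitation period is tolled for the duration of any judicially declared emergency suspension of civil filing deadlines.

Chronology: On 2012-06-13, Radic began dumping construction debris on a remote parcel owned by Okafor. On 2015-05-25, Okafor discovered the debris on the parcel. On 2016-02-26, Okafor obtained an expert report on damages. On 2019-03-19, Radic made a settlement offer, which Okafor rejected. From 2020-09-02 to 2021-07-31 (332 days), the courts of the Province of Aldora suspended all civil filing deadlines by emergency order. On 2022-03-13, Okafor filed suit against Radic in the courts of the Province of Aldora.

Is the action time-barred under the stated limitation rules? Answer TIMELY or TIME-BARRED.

Under the discovery rule, the claim accrued on 2015-05-25, when Okafor discovered the injury — not on the 2012-06-13 date of the underlying act.
The untolled deadline — 6 years after 2015-05-25 — is 2021-05-25.
Because the emergency suspension of filing deadlines ran from 2020-09-02 to 2021-07-31, the deadline is extended by 332 days to 2022-04-22.
None of the other events listed affects the running of the period under the stated rules.
Filing on 2022-03-13 beat the 2022-04-22 deadline — the action is timely.

TIMELY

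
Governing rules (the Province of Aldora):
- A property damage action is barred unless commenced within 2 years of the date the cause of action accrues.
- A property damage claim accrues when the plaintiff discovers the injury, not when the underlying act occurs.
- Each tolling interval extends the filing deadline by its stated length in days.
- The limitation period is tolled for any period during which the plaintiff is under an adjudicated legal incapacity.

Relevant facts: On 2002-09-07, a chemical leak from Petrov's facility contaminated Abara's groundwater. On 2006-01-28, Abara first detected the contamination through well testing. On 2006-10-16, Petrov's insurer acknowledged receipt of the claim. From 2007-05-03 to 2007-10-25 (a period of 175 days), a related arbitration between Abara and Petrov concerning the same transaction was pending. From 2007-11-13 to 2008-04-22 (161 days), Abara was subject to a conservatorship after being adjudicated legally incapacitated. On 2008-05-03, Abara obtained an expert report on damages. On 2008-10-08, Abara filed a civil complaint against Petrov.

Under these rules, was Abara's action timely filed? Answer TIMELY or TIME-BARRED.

The claim did not accrue until Abara discovered the injury on 2006-01-28; the 2002-09-07 act date does not start the clock under the stated rule.
Adding the 2 years base period to 2006-01-28 gives a deadline of 2008-01-28, before any tolling.
The period was tolled for 161 days by the plaintiff's legal incapacity (2007-11-13 to 2008-04-22), pushing the deadline to 2008-07-07.
Although a pending arbitration ran from 2007-05-03 to 2007-10-25, the stated rules do not make that a tolling event, so it is disregarded.
The other events in the timeline have no effect on the limitation period under the stated rules.
Filing on 2008-10-08 missed the 2008-07-07 deadline — the action is time-barred.

TIME-BARRED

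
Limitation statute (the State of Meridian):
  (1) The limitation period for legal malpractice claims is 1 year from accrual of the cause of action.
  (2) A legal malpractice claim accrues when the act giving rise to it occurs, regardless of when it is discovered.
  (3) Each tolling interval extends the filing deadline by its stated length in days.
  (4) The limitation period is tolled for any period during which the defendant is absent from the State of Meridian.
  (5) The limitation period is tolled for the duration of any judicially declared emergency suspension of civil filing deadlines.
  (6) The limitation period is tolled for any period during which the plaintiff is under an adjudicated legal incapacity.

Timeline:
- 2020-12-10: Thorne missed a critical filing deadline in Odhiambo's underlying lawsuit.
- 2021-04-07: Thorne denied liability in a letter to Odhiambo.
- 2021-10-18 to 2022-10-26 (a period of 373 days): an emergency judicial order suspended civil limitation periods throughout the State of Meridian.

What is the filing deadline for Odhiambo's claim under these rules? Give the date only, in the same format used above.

2022-12-18

The claim accrued on 2020-12-10, when the wrongful act occurred.
Adding the 1 year base period to 2020-12-10 gives a deadline of 2021-12-10, before any tolling.
Because the emergency suspension of filing deadlines ran from 2021-10-18 to 2022-10-26, the deadline is extended by 373 days to 2022-12-18.
None of the other events listed affects the running of the period under the stated rules.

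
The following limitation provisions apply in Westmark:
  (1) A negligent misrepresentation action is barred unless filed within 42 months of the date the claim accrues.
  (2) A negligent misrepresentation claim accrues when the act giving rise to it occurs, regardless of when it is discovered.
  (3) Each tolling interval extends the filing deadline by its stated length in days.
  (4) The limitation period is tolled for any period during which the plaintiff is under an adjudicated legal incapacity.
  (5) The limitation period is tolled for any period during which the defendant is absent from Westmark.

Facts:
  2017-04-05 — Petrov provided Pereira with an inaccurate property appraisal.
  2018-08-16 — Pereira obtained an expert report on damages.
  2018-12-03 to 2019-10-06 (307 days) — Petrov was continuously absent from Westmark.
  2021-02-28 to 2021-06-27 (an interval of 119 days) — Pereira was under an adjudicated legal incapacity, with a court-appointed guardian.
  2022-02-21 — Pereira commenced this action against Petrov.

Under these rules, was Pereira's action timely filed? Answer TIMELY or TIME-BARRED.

The claim accrued on 2017-04-05, the date of the act.
42 months from 2017-04-05 is 2020-10-05.
The defendant's absence from the jurisdiction from 2018-12-03 to 2019-10-06 tolled the period for 307 days, extending the deadline to 2021-08-08.
Because the plaintiff's legal incapacity ran from 2021-02-28 to 2021-06-27, the deadline is extended by 119 days to 2021-12-05.
None of the other events listed affects the running of the period under the stated rules.
The 2022-02-21 filing falls after the 2021-12-05 deadline; the claim is time-barred.

TIME-BARRED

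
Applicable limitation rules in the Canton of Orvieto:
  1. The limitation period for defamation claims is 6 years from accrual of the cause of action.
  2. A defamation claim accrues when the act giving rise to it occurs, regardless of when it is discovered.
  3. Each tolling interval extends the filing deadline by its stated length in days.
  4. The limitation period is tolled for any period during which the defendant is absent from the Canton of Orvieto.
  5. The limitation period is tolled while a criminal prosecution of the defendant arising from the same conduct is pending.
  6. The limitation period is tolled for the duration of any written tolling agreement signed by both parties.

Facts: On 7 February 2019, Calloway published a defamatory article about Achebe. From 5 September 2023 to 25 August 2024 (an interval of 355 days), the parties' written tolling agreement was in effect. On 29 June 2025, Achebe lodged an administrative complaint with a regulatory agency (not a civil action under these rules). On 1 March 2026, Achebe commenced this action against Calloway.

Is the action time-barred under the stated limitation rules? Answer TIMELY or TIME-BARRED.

The limitation period began to run on 7 February 2019.
Adding the 6 years base period to 7 February 2019 gives a deadline of 7 February 2025, before any tolling.
The written tolling agreement from 5 September 2023 to 25 August 2024 tolled the period for 355 days, extending the deadline to 28 January 2026.
The other events in the timeline have no effect on the limitation period under the stated rules.
Achebe filed on 1 March 2026, after the 28 January 2026 deadline, so the action is time-barred.

TIME-BARRED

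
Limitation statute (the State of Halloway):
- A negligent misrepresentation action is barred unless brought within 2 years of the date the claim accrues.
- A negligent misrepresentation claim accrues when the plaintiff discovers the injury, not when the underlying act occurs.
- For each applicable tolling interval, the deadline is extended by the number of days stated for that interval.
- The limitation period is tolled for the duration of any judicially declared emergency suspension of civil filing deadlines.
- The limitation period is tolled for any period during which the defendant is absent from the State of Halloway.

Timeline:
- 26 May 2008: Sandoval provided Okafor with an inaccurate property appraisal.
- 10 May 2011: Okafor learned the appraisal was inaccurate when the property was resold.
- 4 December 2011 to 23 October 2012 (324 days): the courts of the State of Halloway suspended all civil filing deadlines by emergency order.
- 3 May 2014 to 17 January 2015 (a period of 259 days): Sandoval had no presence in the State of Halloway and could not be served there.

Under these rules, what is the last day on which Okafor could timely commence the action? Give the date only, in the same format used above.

30 March 2014

The claim did not accrue until Okafor discovered the injury on 10 May 2011; the 26 May 2008 act date does not start the clock under the stated rule.
Adding the 2 years base period to 10 May 2011 gives a deadline of 10 May 2013, before any tolling.
Because the emergency suspension of filing deadlines ran from 4 December 2011 to 23 October 2012, the deadline is extended by 324 days to 30 March 2014.
The defendant's absence from the jurisdiction from 3 May 2014 to 17 January 2015 began after the period had already run on 30 March 2014, so it has no tolling effect.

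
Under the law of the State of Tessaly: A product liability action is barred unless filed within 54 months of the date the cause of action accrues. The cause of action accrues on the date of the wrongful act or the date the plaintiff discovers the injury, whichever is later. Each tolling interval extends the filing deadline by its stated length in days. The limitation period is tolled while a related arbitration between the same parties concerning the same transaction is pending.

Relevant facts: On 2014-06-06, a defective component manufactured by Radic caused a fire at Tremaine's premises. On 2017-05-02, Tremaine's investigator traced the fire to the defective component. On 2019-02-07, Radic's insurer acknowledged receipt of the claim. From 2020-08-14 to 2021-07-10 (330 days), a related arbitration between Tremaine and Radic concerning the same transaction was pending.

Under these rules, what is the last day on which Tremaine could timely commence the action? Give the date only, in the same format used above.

The claim accrued on 2017-05-02 — the later of the 2014-06-06 act and the 2017-05-02 discovery.
Adding the 54 months base period to 2017-05-02 gives a deadline of 2021-11-02, before any tolling.
The pending related arbitration from 2020-08-14 to 2021-07-10 tolled the period for 330 days, extending the deadline to 2022-09-28.
The other events in the timeline have no effect on the limitation period under the stated rules.

2022-09-28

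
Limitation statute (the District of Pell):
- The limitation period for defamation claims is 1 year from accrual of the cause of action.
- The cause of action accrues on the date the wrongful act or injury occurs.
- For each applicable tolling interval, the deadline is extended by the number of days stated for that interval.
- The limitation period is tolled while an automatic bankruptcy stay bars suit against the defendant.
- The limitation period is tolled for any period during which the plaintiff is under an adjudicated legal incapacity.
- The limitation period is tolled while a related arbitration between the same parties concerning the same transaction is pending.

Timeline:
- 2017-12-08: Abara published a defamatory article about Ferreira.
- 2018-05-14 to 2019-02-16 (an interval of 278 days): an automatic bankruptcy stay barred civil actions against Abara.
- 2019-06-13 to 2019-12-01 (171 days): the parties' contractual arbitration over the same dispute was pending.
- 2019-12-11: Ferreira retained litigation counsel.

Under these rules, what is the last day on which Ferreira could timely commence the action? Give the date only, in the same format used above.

2020-03-01

The cause of action accrued on 2017-12-08, the date of the act.
1 year from 2017-12-08 is 2018-12-08.
Because the automatic bankruptcy stay ran from 2018-05-14 to 2019-02-16, the deadline is extended by 278 days to 2019-09-12.
The period was tolled for 171 days by the pending related arbitration (2019-06-13 to 2019-12-01), pushing the deadline to 2020-03-01.
The other events in the timeline have no effect on the limitation period under the stated rules.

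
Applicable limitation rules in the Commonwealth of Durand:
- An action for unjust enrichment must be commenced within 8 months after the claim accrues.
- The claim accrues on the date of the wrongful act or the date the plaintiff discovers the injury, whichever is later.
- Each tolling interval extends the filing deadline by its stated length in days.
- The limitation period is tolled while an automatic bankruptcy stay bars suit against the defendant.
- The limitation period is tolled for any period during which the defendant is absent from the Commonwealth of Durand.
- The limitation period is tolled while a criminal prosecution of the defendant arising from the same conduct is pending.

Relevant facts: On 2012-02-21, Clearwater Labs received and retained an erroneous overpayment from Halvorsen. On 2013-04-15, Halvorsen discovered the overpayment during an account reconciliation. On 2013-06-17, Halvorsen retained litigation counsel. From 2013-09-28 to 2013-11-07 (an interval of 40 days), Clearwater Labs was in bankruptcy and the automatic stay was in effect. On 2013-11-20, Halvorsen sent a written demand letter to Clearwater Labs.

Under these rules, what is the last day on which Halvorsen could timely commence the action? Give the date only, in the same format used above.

2014-01-24

The claim accrued on 2013-04-15 — the later of the 2012-02-21 act and the 2013-04-15 discovery.
8 months from 2013-04-15 is 2013-12-15.
The automatic bankruptcy stay from 2013-09-28 to 2013-11-07 tolled the period for 40 days, extending the deadline to 2014-01-24.
The other events in the timeline have no effect on the limitation period under the stated rules.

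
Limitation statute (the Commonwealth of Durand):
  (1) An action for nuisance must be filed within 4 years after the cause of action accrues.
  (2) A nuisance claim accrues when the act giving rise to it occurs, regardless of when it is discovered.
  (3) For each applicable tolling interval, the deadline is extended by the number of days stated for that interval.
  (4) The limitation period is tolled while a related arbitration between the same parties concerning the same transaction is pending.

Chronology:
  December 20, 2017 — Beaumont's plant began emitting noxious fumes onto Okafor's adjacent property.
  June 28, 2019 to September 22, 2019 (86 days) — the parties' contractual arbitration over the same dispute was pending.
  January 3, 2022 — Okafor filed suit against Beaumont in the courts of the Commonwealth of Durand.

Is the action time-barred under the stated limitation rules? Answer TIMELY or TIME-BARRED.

TIMELY

The cause of action accrued on December 20, 2017, the date of the act.
The untolled deadline — 4 years after December 20, 2017 — is December 20, 2021.
Because the pending related arbitration ran from June 28, 2019 to September 22, 2019, the deadline is extended by 86 days to March 16, 2022.
The January 3, 2022 filing precedes the March 16, 2022 deadline; the claim is timely.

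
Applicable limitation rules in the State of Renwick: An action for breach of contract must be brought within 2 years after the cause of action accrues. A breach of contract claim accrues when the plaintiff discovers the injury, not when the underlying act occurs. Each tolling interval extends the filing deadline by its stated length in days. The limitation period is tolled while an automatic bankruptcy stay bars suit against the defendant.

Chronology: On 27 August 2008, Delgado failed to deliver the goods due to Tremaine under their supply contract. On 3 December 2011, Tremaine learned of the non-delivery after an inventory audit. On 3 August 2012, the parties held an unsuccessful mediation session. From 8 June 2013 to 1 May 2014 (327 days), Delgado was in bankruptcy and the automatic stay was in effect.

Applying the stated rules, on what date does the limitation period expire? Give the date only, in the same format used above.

26 October 2014

The claim did not accrue until Tremaine discovered the injury on 3 December 2011; the 27 August 2008 act date does not start the clock under the stated rule.
The untolled deadline — 2 years after 3 December 2011 — is 3 December 2013.
The automatic bankruptcy stay from 8 June 2013 to 1 May 2014 tolled the period for 327 days, extending the deadline to 26 October 2014.
None of the other events listed affects the running of the period under the stated rules.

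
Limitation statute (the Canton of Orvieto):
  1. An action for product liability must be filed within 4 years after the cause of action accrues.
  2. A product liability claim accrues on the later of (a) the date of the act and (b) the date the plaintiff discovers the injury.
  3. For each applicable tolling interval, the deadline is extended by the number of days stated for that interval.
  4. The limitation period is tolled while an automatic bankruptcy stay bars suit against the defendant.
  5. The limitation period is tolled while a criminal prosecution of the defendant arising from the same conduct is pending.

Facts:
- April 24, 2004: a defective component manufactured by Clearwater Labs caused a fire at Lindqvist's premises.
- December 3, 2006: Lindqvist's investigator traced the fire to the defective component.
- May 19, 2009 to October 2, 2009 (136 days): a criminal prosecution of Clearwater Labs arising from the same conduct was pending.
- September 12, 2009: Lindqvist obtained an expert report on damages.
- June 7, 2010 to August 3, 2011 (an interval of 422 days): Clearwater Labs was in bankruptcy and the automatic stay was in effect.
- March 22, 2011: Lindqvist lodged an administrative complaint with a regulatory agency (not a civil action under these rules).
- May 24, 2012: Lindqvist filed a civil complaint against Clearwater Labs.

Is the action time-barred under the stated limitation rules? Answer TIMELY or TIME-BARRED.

Because discovery on December 3, 2006 post-dates the April 24, 2004 act, accrual under the later-of rule falls on December 3, 2006.
Adding the 4 years base period to December 3, 2006 gives a deadline of December 3, 2010, before any tolling.
The pending criminal prosecution from May 19, 2009 to October 2, 2009 tolled the period for 136 days, extending the deadline to April 18, 2011.
The period was tolled for 422 days by the automatic bankruptcy stay (June 7, 2010 to August 3, 2011), pushing the deadline to June 13, 2012.
Nothing else in the chronology tolls or restarts the period.
The May 24, 2012 filing precedes the June 13, 2012 deadline; the claim is timely.

TIMELY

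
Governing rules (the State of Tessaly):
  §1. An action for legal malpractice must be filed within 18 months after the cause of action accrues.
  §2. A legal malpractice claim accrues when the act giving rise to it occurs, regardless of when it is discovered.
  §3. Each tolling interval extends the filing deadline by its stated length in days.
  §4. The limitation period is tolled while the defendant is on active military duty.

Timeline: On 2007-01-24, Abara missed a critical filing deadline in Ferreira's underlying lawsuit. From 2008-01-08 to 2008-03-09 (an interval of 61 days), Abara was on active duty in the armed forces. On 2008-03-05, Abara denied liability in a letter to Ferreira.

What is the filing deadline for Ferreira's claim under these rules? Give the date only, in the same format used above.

2008-09-23

The claim accrued on 2007-01-24, when the wrongful act occurred.
Adding the 18 months base period to 2007-01-24 gives a deadline of 2008-07-24, before any tolling.
The defendant's active military service from 2008-01-08 to 2008-03-09 tolled the period for 61 days, extending the deadline to 2008-09-23.
The other events in the timeline have no effect on the limitation period under the stated rules.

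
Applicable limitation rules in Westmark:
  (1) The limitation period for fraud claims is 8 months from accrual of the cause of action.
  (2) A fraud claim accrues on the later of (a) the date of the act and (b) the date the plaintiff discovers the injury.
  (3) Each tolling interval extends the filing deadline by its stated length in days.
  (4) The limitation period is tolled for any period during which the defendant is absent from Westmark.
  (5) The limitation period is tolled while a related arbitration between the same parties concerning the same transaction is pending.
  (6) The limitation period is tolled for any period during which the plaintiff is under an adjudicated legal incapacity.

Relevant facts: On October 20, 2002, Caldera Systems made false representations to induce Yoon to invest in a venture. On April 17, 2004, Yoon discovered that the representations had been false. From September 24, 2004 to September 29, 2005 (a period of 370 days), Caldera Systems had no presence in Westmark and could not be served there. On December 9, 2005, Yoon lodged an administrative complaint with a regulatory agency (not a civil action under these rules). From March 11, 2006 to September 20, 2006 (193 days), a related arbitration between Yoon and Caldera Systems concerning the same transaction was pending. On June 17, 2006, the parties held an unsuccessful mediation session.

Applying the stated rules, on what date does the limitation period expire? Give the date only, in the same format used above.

The claim accrued on April 17, 2004 — the later of the October 20, 2002 act and the April 17, 2004 discovery.
The untolled deadline — 8 months after April 17, 2004 — is December 17, 2004.
Because the defendant's absence from the jurisdiction ran from September 24, 2004 to September 29, 2005, the deadline is extended by 370 days to December 22, 2005.
The pending related arbitration from March 11, 2006 to September 20, 2006 began after the period had already run on December 22, 2005, so it has no tolling effect.
Nothing else in the chronology tolls or restarts the period.

December 22, 2005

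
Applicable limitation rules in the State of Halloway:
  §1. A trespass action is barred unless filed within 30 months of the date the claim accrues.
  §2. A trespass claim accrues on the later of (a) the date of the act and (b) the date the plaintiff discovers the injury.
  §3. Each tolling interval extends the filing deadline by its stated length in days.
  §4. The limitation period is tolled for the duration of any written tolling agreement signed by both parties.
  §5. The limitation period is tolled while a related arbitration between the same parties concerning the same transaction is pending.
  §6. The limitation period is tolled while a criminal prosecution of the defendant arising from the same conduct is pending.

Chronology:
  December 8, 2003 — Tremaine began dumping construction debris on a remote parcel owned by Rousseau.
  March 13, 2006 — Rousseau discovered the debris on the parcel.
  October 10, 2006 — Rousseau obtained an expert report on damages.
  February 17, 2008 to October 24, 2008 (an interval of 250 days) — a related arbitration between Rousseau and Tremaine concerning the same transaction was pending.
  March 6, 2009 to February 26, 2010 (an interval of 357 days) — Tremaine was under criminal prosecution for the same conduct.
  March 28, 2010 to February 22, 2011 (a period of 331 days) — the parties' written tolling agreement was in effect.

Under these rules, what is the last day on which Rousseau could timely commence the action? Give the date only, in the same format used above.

Taking the later of the act (December 8, 2003) and discovery (March 13, 2006), the claim accrued on March 13, 2006.
30 months from March 13, 2006 is September 13, 2008.
The period was tolled for 250 days by the pending related arbitration (February 17, 2008 to October 24, 2008), pushing the deadline to May 21, 2009.
Because the pending criminal prosecution ran from March 6, 2009 to February 26, 2010, the deadline is extended by 357 days to May 13, 2010.
The period was tolled for 331 days by the written tolling agreement (March 28, 2010 to February 22, 2011), pushing the deadline to April 9, 2011.
Nothing else in the chronology tolls or restarts the period.

April 9, 2011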